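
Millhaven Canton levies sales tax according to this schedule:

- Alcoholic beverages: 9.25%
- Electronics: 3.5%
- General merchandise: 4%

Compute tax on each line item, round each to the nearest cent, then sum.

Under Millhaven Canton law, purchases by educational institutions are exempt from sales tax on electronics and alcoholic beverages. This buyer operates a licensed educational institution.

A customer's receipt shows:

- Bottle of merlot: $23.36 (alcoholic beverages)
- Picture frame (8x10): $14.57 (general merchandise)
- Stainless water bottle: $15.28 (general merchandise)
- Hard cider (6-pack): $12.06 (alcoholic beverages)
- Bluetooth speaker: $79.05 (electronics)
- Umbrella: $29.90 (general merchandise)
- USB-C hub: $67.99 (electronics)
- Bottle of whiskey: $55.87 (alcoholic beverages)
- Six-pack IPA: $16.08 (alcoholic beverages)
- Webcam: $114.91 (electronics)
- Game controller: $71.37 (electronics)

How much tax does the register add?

Bottle of merlot $23.36: alcoholic beverages, buyer-exempt → 0% → $0.00
Picture frame (8x10) $14.57: general merchandise → 4% → $0.58
Stainless water bottle $15.28: general merchandise → 4% → $0.61
Hard cider (6-pack) $12.06: alcoholic beverages, buyer-exempt → 0% → $0.00
Bluetooth speaker $79.05: electronics, buyer-exempt → 0% → $0.00
Umbrella $29.90: general merchandise → 4% → $1.20
USB-C hub $67.99: electronics, buyer-exempt → 0% → $0.00
Bottle of whiskey $55.87: alcoholic beverages, buyer-exempt → 0% → $0.00
Six-pack IPA $16.08: alcoholic beverages, buyer-exempt → 0% → $0.00
Webcam $114.91: electronics, buyer-exempt → 0% → $0.00
Game controller $71.37: electronics, buyer-exempt → 0% → $0.00
Total tax = $0.58 + $0.61 + $1.20 = $2.39

$2.39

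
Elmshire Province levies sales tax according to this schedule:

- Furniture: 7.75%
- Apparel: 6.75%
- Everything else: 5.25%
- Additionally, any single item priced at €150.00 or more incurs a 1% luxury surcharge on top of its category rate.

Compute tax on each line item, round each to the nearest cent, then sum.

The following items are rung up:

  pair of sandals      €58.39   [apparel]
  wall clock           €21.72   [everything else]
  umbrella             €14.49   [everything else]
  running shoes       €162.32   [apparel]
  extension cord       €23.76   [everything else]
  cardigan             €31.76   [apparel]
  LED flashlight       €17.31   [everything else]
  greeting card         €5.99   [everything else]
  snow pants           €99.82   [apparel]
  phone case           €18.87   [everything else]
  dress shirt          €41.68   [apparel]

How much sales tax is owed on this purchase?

€33.57

Pair of sandals €58.39: apparel → 6.75% → €3.94
Wall clock €21.72: everything else → 5.25% → €1.14
Umbrella €14.49: everything else → 5.25% → €0.76
Running shoes €162.32: apparel → 6.75% + 1% surcharge = 7.75% → €12.58
Extension cord €23.76: everything else → 5.25% → €1.25
Cardigan €31.76: apparel → 6.75% → €2.14
LED flashlight €17.31: everything else → 5.25% → €0.91
Greeting card €5.99: everything else → 5.25% → €0.31
Snow pants €99.82: apparel → 6.75% → €6.74
Phone case €18.87: everything else → 5.25% → €0.99
Dress shirt €41.68: apparel → 6.75% → €2.81
Total tax = €3.94 + €1.14 + €0.76 + €12.58 + €1.25 + €2.14 + €0.91 + €0.31 + €6.74 + €0.99 + €2.81 = €33.57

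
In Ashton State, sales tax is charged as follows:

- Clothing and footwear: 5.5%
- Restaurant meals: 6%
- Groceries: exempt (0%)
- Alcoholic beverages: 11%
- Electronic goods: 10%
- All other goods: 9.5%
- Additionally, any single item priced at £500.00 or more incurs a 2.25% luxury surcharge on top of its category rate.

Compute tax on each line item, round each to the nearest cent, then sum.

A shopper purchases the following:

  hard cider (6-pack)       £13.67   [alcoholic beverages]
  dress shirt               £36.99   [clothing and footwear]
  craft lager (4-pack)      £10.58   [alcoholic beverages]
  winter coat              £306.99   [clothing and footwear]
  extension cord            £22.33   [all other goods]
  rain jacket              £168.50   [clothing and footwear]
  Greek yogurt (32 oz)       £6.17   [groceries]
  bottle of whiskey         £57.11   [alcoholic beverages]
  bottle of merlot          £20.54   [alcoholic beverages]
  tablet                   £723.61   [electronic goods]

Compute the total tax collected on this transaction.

£130.14

Hard cider (6-pack) £13.67: alcoholic beverages → 11% → £1.50
Dress shirt £36.99: clothing and footwear → 5.5% → £2.03
Craft lager (4-pack) £10.58: alcoholic beverages → 11% → £1.16
Winter coat £306.99: clothing and footwear → 5.5% → £16.88
Extension cord £22.33: all other goods → 9.5% → £2.12
Rain jacket £168.50: clothing and footwear → 5.5% → £9.27
Greek yogurt (32 oz) £6.17: groceries → 0% → £0.00
Bottle of whiskey £57.11: alcoholic beverages → 11% → £6.28
Bottle of merlot £20.54: alcoholic beverages → 11% → £2.26
Tablet £723.61: electronic goods → 10% + 2.25% surcharge = 12.25% → £88.64
Total tax = £1.50 + £2.03 + £1.16 + £16.88 + £2.12 + £9.27 + £6.28 + £2.26 + £88.64 = £130.14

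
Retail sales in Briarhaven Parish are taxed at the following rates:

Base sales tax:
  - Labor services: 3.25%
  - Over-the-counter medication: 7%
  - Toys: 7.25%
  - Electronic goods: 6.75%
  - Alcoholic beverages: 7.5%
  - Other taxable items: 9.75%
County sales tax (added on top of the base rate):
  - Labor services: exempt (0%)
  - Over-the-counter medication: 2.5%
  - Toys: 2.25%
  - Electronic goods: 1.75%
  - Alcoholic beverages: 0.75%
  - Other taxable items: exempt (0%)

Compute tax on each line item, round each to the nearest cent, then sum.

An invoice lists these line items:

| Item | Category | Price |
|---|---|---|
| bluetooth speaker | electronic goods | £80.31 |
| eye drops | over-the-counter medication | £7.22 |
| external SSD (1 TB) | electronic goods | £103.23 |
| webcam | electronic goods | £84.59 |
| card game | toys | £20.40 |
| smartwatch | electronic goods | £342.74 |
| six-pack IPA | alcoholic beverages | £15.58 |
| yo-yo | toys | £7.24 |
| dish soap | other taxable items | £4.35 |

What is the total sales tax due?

Bluetooth speaker £80.31: electronic goods → 6.75% + 1.75% county = 8.5% → £6.83
Eye drops £7.22: over-the-counter medication → 7% + 2.5% county = 9.5% → £0.69
External SSD (1 TB) £103.23: electronic goods → 6.75% + 1.75% county = 8.5% → £8.77
Webcam £84.59: electronic goods → 6.75% + 1.75% county = 8.5% → £7.19
Card game £20.40: toys → 7.25% + 2.25% county = 9.5% → £1.94
Smartwatch £342.74: electronic goods → 6.75% + 1.75% county = 8.5% → £29.13
Six-pack IPA £15.58: alcoholic beverages → 7.5% + 0.75% county = 8.25% → £1.29
Yo-yo £7.24: toys → 7.25% + 2.25% county = 9.5% → £0.69
Dish soap £4.35: other taxable items → 9.75% + 0% county = 9.75% → £0.42
Total tax = £6.83 + £0.69 + £8.77 + £7.19 + £1.94 + £29.13 + £1.29 + £0.69 + £0.42 = £56.95

£56.95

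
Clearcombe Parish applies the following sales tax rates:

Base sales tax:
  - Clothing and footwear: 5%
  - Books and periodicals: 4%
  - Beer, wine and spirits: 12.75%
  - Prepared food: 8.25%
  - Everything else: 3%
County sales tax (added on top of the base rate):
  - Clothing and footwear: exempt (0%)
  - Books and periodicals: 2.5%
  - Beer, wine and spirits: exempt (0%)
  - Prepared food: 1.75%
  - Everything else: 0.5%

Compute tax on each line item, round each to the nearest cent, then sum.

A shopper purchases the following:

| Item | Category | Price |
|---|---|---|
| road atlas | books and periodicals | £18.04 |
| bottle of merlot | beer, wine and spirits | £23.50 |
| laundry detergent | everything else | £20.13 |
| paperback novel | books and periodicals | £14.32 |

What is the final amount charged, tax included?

Road atlas £18.04: books and periodicals → 4% + 2.5% county = 6.5% → £1.17
Bottle of merlot £23.50: beer, wine and spirits → 12.75% + 0% county = 12.75% → £3.00
Laundry detergent £20.13: everything else → 3% + 0.5% county = 3.5% → £0.70
Paperback novel £14.32: books and periodicals → 4% + 2.5% county = 6.5% → £0.93
Subtotal = £75.99; tax = £5.80; total due = £81.79

£81.79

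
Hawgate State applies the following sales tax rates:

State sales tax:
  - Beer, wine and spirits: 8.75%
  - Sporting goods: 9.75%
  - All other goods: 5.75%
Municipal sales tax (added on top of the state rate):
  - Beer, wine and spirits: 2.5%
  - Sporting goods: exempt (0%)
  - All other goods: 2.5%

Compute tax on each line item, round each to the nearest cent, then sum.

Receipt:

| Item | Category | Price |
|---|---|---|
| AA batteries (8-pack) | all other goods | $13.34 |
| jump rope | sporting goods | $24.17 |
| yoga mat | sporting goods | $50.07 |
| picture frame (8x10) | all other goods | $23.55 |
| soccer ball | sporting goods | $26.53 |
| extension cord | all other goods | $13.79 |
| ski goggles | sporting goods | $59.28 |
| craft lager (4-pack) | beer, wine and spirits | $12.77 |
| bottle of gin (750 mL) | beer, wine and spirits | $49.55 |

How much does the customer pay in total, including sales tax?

AA batteries (8-pack) $13.34: all other goods → 5.75% + 2.5% municipal = 8.25% → $1.10
Jump rope $24.17: sporting goods → 9.75% + 0% municipal = 9.75% → $2.36
Yoga mat $50.07: sporting goods → 9.75% + 0% municipal = 9.75% → $4.88
Picture frame (8x10) $23.55: all other goods → 5.75% + 2.5% municipal = 8.25% → $1.94
Soccer ball $26.53: sporting goods → 9.75% + 0% municipal = 9.75% → $2.59
Extension cord $13.79: all other goods → 5.75% + 2.5% municipal = 8.25% → $1.14
Ski goggles $59.28: sporting goods → 9.75% + 0% municipal = 9.75% → $5.78
Craft lager (4-pack) $12.77: beer, wine and spirits → 8.75% + 2.5% municipal = 11.25% → $1.44
Bottle of gin (750 mL) $49.55: beer, wine and spirits → 8.75% + 2.5% municipal = 11.25% → $5.57
Subtotal = $273.05; tax = $26.80; total due = $299.85

$299.85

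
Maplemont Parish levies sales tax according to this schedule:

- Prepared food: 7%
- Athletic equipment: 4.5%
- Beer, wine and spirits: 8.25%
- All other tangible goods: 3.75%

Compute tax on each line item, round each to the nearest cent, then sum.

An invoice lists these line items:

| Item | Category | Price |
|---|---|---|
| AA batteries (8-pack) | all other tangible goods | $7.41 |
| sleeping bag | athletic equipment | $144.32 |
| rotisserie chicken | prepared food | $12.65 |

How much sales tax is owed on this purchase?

AA batteries (8-pack) $7.41: all other tangible goods → 3.75% → $0.28
Sleeping bag $144.32: athletic equipment → 4.5% → $6.49
Rotisserie chicken $12.65: prepared food → 7% → $0.89
Total tax = $0.28 + $6.49 + $0.89 = $7.66

$7.66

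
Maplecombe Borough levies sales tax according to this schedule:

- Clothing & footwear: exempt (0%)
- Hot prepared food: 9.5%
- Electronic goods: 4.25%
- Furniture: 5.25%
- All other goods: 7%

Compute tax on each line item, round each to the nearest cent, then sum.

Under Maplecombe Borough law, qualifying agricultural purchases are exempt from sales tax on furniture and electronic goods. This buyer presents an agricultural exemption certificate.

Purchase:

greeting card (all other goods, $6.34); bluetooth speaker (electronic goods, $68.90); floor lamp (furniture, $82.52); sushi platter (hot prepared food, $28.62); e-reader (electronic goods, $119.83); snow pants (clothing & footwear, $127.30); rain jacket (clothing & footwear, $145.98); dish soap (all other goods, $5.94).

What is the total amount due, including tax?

$589.01

Greeting card $6.34: all other goods → 7% → $0.44
Bluetooth speaker $68.90: electronic goods, buyer-exempt → 0% → $0.00
Floor lamp $82.52: furniture, buyer-exempt → 0% → $0.00
Sushi platter $28.62: hot prepared food → 9.5% → $2.72
E-reader $119.83: electronic goods, buyer-exempt → 0% → $0.00
Snow pants $127.30: clothing & footwear → 0% → $0.00
Rain jacket $145.98: clothing & footwear → 0% → $0.00
Dish soap $5.94: all other goods → 7% → $0.42
Subtotal = $585.43; tax = $3.58; total due = $589.01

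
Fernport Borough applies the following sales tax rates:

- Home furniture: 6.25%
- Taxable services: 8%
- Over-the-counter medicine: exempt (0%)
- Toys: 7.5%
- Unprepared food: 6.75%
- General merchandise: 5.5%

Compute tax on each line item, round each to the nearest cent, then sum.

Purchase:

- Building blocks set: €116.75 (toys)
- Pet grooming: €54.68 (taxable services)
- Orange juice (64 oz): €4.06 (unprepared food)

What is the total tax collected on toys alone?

Building blocks set €116.75: toys → 7.5% → €8.76
Tax on toys = €8.76

€8.76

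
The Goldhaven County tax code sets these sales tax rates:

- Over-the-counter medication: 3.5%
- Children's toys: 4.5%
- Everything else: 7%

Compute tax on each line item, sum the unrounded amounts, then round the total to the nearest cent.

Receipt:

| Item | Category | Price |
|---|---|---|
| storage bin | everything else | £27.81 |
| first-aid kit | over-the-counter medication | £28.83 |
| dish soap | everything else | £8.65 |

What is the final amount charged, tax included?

£68.85

Storage bin £27.81: everything else → 7% → £1.9467
First-aid kit £28.83: over-the-counter medication → 3.5% → £1.00905
Dish soap £8.65: everything else → 7% → £0.6055
Subtotal = £65.29; unrounded tax = £3.56125 → £3.56; total due = £68.85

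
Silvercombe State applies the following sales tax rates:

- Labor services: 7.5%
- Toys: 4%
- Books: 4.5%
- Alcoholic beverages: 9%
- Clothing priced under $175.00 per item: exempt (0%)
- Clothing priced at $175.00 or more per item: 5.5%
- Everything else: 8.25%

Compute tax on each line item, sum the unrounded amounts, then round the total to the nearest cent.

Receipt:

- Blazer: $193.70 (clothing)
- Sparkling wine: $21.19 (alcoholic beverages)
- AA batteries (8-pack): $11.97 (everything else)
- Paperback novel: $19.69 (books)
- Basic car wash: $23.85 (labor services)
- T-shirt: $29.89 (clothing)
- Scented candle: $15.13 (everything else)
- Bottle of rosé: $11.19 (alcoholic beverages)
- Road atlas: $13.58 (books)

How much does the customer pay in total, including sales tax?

Blazer $193.70: clothing, $175.00 or more → 5.5% → $10.6535
Sparkling wine $21.19: alcoholic beverages → 9% → $1.9071
AA batteries (8-pack) $11.97: everything else → 8.25% → $0.987525
Paperback novel $19.69: books → 4.5% → $0.88605
Basic car wash $23.85: labor services → 7.5% → $1.78875
T-shirt $29.89: clothing, under $175.00 → 0% → $0.00
Scented candle $15.13: everything else → 8.25% → $1.248225
Bottle of rosé $11.19: alcoholic beverages → 9% → $1.0071
Road atlas $13.58: books → 4.5% → $0.6111
Subtotal = $340.19; unrounded tax = $19.08935 → $19.09; total due = $359.28

$359.28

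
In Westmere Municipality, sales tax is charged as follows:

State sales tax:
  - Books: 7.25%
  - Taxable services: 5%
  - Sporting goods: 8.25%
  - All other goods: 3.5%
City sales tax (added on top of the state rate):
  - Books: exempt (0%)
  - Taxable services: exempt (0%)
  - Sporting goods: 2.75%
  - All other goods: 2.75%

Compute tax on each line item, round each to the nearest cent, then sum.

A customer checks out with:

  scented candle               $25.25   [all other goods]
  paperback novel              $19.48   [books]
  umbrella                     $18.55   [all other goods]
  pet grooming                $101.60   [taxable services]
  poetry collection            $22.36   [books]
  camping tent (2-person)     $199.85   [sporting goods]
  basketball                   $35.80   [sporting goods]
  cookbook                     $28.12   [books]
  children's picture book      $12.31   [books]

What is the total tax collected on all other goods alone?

Scented candle $25.25: all other goods → 3.5% + 2.75% city = 6.25% → $1.58
Umbrella $18.55: all other goods → 3.5% + 2.75% city = 6.25% → $1.16
Tax on all other goods = $1.58 + $1.16 = $2.74

$2.74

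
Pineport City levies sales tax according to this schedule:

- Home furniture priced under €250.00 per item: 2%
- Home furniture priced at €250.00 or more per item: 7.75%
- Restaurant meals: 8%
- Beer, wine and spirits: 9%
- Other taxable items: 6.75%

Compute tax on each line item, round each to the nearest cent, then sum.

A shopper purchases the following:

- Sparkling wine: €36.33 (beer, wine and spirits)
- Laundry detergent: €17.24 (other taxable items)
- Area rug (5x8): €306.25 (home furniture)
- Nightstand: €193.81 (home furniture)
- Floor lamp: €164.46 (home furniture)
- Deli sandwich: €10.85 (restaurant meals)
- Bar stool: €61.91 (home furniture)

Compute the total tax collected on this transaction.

Sparkling wine €36.33: beer, wine and spirits → 9% → €3.27
Laundry detergent €17.24: other taxable items → 6.75% → €1.16
Area rug (5x8) €306.25: home furniture, €250.00 or more → 7.75% → €23.73
Nightstand €193.81: home furniture, under €250.00 → 2% → €3.88
Floor lamp €164.46: home furniture, under €250.00 → 2% → €3.29
Deli sandwich €10.85: restaurant meals → 8% → €0.87
Bar stool €61.91: home furniture, under €250.00 → 2% → €1.24
Total tax = €3.27 + €1.16 + €23.73 + €3.88 + €3.29 + €0.87 + €1.24 = €37.44

€37.44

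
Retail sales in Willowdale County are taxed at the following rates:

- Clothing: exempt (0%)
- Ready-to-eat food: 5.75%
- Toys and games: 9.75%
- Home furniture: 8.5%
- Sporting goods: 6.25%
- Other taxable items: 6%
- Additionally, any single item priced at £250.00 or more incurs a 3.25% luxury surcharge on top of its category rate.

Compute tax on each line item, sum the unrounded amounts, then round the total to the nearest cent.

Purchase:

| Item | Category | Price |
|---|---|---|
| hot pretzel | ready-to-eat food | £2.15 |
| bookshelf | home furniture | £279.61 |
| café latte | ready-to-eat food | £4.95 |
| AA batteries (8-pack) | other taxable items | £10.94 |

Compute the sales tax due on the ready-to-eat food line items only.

£0.41

Hot pretzel £2.15: ready-to-eat food → 5.75% → £0.123625
Café latte £4.95: ready-to-eat food → 5.75% → £0.284625
Tax on ready-to-eat food: unrounded sum = £0.40825 → £0.41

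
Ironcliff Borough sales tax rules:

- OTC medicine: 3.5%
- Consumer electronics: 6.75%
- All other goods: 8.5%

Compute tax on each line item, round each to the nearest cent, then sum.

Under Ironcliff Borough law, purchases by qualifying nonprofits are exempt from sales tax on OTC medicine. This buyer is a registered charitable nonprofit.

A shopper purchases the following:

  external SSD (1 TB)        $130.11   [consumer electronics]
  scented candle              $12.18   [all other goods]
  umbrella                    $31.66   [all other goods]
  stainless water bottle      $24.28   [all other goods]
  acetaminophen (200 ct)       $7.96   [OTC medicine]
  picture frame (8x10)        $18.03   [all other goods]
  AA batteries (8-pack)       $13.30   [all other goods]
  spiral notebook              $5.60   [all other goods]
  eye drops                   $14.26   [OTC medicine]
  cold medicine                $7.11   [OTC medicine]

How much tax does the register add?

$17.71

External SSD (1 TB) $130.11: consumer electronics → 6.75% → $8.78
Scented candle $12.18: all other goods → 8.5% → $1.04
Umbrella $31.66: all other goods → 8.5% → $2.69
Stainless water bottle $24.28: all other goods → 8.5% → $2.06
Acetaminophen (200 ct) $7.96: OTC medicine, buyer-exempt → 0% → $0.00
Picture frame (8x10) $18.03: all other goods → 8.5% → $1.53
AA batteries (8-pack) $13.30: all other goods → 8.5% → $1.13
Spiral notebook $5.60: all other goods → 8.5% → $0.48
Eye drops $14.26: OTC medicine, buyer-exempt → 0% → $0.00
Cold medicine $7.11: OTC medicine, buyer-exempt → 0% → $0.00
Total tax = $8.78 + $1.04 + $2.69 + $2.06 + $1.53 + $1.13 + $0.48 = $17.71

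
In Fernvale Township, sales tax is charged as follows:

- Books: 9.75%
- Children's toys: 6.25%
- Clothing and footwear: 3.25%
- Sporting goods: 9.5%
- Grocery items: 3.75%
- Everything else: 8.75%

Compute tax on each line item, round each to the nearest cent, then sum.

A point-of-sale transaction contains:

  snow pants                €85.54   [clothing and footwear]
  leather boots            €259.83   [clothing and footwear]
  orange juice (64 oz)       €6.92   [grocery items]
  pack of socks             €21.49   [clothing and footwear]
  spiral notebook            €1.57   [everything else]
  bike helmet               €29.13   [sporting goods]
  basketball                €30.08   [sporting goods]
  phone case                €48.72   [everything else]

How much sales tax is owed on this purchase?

€22.21

Snow pants €85.54: clothing and footwear → 3.25% → €2.78
Leather boots €259.83: clothing and footwear → 3.25% → €8.44
Orange juice (64 oz) €6.92: grocery items → 3.75% → €0.26
Pack of socks €21.49: clothing and footwear → 3.25% → €0.70
Spiral notebook €1.57: everything else → 8.75% → €0.14
Bike helmet €29.13: sporting goods → 9.5% → €2.77
Basketball €30.08: sporting goods → 9.5% → €2.86
Phone case €48.72: everything else → 8.75% → €4.26
Total tax = €2.78 + €8.44 + €0.26 + €0.70 + €0.14 + €2.77 + €2.86 + €4.26 = €22.21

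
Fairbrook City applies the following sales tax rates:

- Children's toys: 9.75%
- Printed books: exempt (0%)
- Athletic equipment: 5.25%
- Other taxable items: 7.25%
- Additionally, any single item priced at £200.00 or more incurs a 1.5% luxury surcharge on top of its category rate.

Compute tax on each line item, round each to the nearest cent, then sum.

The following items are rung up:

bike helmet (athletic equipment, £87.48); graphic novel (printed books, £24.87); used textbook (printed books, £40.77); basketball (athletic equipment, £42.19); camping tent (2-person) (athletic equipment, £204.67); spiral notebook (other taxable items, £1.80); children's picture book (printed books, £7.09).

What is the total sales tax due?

Bike helmet £87.48: athletic equipment → 5.25% → £4.59
Graphic novel £24.87: printed books → 0% → £0.00
Used textbook £40.77: printed books → 0% → £0.00
Basketball £42.19: athletic equipment → 5.25% → £2.21
Camping tent (2-person) £204.67: athletic equipment → 5.25% + 1.5% surcharge = 6.75% → £13.82
Spiral notebook £1.80: other taxable items → 7.25% → £0.13
Children's picture book £7.09: printed books → 0% → £0.00
Total tax = £4.59 + £2.21 + £13.82 + £0.13 = £20.75

£20.75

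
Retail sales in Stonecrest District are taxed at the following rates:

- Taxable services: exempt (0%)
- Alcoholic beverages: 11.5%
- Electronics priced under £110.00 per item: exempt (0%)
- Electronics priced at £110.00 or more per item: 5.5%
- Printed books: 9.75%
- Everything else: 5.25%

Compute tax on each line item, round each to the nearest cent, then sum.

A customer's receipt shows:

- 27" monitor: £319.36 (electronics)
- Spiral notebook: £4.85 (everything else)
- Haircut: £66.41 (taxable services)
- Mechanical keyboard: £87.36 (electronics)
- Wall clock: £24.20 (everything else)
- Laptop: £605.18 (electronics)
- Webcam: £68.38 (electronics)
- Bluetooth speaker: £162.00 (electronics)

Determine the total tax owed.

£61.27

27" monitor £319.36: electronics, £110.00 or more → 5.5% → £17.56
Spiral notebook £4.85: everything else → 5.25% → £0.25
Haircut £66.41: taxable services → 0% → £0.00
Mechanical keyboard £87.36: electronics, under £110.00 → 0% → £0.00
Wall clock £24.20: everything else → 5.25% → £1.27
Laptop £605.18: electronics, £110.00 or more → 5.5% → £33.28
Webcam £68.38: electronics, under £110.00 → 0% → £0.00
Bluetooth speaker £162.00: electronics, £110.00 or more → 5.5% → £8.91
Total tax = £17.56 + £0.25 + £1.27 + £33.28 + £8.91 = £61.27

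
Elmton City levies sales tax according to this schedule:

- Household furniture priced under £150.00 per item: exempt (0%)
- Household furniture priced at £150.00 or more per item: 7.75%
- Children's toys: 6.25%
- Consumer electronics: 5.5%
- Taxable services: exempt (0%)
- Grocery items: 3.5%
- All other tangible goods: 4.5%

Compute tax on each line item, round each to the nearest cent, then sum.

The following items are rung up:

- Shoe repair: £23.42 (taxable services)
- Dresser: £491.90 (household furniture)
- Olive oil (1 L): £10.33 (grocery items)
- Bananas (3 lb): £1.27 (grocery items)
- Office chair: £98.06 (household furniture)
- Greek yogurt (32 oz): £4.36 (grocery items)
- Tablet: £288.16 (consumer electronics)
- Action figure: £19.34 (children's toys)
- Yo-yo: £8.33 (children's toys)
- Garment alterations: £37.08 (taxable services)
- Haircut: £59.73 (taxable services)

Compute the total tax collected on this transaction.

£56.25

Shoe repair £23.42: taxable services → 0% → £0.00
Dresser £491.90: household furniture, £150.00 or more → 7.75% → £38.12
Olive oil (1 L) £10.33: grocery items → 3.5% → £0.36
Bananas (3 lb) £1.27: grocery items → 3.5% → £0.04
Office chair £98.06: household furniture, under £150.00 → 0% → £0.00
Greek yogurt (32 oz) £4.36: grocery items → 3.5% → £0.15
Tablet £288.16: consumer electronics → 5.5% → £15.85
Action figure £19.34: children's toys → 6.25% → £1.21
Yo-yo £8.33: children's toys → 6.25% → £0.52
Garment alterations £37.08: taxable services → 0% → £0.00
Haircut £59.73: taxable services → 0% → £0.00
Total tax = £38.12 + £0.36 + £0.04 + £0.15 + £15.85 + £1.21 + £0.52 = £56.25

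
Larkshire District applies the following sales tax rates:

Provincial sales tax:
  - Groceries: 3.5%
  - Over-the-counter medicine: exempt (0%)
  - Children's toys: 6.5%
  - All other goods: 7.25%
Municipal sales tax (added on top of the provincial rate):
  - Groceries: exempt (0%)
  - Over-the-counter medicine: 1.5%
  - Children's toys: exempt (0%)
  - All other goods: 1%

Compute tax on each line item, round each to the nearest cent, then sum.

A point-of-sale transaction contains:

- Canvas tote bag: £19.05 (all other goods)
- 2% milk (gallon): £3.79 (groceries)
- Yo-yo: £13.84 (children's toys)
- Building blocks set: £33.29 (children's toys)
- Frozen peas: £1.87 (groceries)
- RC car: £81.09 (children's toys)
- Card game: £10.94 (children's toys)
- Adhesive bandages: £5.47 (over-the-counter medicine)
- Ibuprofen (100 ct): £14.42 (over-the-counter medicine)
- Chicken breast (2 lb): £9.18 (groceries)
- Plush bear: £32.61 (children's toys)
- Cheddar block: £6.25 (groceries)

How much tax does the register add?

Canvas tote bag £19.05: all other goods → 7.25% + 1% municipal = 8.25% → £1.57
2% milk (gallon) £3.79: groceries → 3.5% + 0% municipal = 3.5% → £0.13
Yo-yo £13.84: children's toys → 6.5% + 0% municipal = 6.5% → £0.90
Building blocks set £33.29: children's toys → 6.5% + 0% municipal = 6.5% → £2.16
Frozen peas £1.87: groceries → 3.5% + 0% municipal = 3.5% → £0.07
RC car £81.09: children's toys → 6.5% + 0% municipal = 6.5% → £5.27
Card game £10.94: children's toys → 6.5% + 0% municipal = 6.5% → £0.71
Adhesive bandages £5.47: over-the-counter medicine → 0% + 1.5% municipal = 1.5% → £0.08
Ibuprofen (100 ct) £14.42: over-the-counter medicine → 0% + 1.5% municipal = 1.5% → £0.22
Chicken breast (2 lb) £9.18: groceries → 3.5% + 0% municipal = 3.5% → £0.32
Plush bear £32.61: children's toys → 6.5% + 0% municipal = 6.5% → £2.12
Cheddar block £6.25: groceries → 3.5% + 0% municipal = 3.5% → £0.22
Total tax = £1.57 + £0.13 + £0.90 + £2.16 + £0.07 + £5.27 + £0.71 + £0.08 + £0.22 + £0.32 + £2.12 + £0.22 = £13.77

£13.77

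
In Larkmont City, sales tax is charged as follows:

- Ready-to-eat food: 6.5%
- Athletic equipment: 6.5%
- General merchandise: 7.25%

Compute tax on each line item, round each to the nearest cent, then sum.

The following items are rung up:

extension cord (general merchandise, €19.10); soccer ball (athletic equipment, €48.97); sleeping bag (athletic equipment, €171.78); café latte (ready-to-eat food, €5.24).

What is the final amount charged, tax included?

€261.16

Extension cord €19.10: general merchandise → 7.25% → €1.38
Soccer ball €48.97: athletic equipment → 6.5% → €3.18
Sleeping bag €171.78: athletic equipment → 6.5% → €11.17
Café latte €5.24: ready-to-eat food → 6.5% → €0.34
Subtotal = €245.09; tax = €16.07; total due = €261.16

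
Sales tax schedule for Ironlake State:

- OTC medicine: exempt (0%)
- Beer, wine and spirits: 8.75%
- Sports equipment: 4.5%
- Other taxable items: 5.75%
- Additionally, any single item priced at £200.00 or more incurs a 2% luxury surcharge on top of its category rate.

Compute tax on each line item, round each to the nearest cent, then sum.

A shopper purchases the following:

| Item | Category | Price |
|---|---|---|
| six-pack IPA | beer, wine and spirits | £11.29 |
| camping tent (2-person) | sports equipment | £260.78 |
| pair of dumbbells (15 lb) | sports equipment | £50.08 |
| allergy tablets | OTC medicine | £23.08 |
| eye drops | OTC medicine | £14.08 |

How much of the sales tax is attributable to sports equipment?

£19.20

Camping tent (2-person) £260.78: sports equipment → 4.5% + 2% surcharge = 6.5% → £16.95
Pair of dumbbells (15 lb) £50.08: sports equipment → 4.5% → £2.25
Tax on sports equipment = £16.95 + £2.25 = £19.20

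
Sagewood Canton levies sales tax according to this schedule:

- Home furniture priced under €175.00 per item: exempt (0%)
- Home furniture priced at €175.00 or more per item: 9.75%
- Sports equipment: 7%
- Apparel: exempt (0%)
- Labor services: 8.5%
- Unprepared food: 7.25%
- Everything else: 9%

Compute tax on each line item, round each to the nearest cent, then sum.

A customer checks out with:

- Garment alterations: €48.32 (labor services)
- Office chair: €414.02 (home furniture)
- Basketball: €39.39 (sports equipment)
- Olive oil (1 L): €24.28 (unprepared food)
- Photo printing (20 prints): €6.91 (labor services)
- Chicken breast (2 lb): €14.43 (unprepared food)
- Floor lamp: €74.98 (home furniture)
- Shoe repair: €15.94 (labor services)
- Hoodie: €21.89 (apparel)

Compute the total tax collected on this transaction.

€51.99

Garment alterations €48.32: labor services → 8.5% → €4.11
Office chair €414.02: home furniture, €175.00 or more → 9.75% → €40.37
Basketball €39.39: sports equipment → 7% → €2.76
Olive oil (1 L) €24.28: unprepared food → 7.25% → €1.76
Photo printing (20 prints) €6.91: labor services → 8.5% → €0.59
Chicken breast (2 lb) €14.43: unprepared food → 7.25% → €1.05
Floor lamp €74.98: home furniture, under €175.00 → 0% → €0.00
Shoe repair €15.94: labor services → 8.5% → €1.35
Hoodie €21.89: apparel → 0% → €0.00
Total tax = €4.11 + €40.37 + €2.76 + €1.76 + €0.59 + €1.05 + €1.35 = €51.99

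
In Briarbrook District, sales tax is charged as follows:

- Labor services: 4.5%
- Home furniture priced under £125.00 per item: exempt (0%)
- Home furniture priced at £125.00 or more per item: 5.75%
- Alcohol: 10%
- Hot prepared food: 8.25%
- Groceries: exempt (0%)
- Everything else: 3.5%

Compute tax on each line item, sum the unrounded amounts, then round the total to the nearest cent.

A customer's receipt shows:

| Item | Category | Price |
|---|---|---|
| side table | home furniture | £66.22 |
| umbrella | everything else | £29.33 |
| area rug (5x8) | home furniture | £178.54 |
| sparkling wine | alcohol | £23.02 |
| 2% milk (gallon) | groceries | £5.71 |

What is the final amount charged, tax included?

Side table £66.22: home furniture, under £125.00 → 0% → £0.00
Umbrella £29.33: everything else → 3.5% → £1.02655
Area rug (5x8) £178.54: home furniture, £125.00 or more → 5.75% → £10.26605
Sparkling wine £23.02: alcohol → 10% → £2.302
2% milk (gallon) £5.71: groceries → 0% → £0.00
Subtotal = £302.82; unrounded tax = £13.5946 → £13.59; total due = £316.41

£316.41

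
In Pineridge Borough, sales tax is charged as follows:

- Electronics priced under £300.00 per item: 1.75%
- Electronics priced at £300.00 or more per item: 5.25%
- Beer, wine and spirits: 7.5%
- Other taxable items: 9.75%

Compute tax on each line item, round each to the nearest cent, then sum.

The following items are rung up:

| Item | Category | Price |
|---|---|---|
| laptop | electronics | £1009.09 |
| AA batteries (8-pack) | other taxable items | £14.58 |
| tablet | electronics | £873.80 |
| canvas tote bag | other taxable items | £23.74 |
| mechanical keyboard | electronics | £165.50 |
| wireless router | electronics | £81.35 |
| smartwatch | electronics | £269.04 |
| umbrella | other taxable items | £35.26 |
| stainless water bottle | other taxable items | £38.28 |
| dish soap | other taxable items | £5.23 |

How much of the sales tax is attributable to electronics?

Laptop £1009.09: electronics, £300.00 or more → 5.25% → £52.98
Tablet £873.80: electronics, £300.00 or more → 5.25% → £45.87
Mechanical keyboard £165.50: electronics, under £300.00 → 1.75% → £2.90
Wireless router £81.35: electronics, under £300.00 → 1.75% → £1.42
Smartwatch £269.04: electronics, under £300.00 → 1.75% → £4.71
Tax on electronics = £52.98 + £45.87 + £2.90 + £1.42 + £4.71 = £107.88

£107.88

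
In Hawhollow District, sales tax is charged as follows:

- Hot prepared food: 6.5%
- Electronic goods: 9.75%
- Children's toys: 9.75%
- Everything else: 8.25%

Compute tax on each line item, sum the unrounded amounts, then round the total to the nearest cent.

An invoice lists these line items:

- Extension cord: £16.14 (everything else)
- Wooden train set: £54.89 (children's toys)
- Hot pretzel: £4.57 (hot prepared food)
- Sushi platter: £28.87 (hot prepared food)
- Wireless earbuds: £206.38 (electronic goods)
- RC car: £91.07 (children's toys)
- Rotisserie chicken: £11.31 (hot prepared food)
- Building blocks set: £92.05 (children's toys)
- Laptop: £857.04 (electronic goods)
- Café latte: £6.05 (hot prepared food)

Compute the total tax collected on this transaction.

£131.52

Extension cord £16.14: everything else → 8.25% → £1.33155
Wooden train set £54.89: children's toys → 9.75% → £5.351775
Hot pretzel £4.57: hot prepared food → 6.5% → £0.29705
Sushi platter £28.87: hot prepared food → 6.5% → £1.87655
Wireless earbuds £206.38: electronic goods → 9.75% → £20.12205
RC car £91.07: children's toys → 9.75% → £8.879325
Rotisserie chicken £11.31: hot prepared food → 6.5% → £0.73515
Building blocks set £92.05: children's toys → 9.75% → £8.974875
Laptop £857.04: electronic goods → 9.75% → £83.5614
Café latte £6.05: hot prepared food → 6.5% → £0.39325
Unrounded tax sum = £131.522975 → £131.52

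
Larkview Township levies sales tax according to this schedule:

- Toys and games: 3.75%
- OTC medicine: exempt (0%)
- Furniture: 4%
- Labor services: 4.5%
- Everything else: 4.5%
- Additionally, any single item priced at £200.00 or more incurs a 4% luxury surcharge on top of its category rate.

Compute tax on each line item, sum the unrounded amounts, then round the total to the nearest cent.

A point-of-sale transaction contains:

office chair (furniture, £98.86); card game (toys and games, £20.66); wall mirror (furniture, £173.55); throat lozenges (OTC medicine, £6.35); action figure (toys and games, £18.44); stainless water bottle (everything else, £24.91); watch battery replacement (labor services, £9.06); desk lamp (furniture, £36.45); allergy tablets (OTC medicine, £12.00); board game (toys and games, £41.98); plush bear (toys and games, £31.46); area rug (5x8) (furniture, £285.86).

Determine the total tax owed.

£40.97

Office chair £98.86: furniture → 4% → £3.9544
Card game £20.66: toys and games → 3.75% → £0.77475
Wall mirror £173.55: furniture → 4% → £6.942
Throat lozenges £6.35: OTC medicine → 0% → £0.00
Action figure £18.44: toys and games → 3.75% → £0.6915
Stainless water bottle £24.91: everything else → 4.5% → £1.12095
Watch battery replacement £9.06: labor services → 4.5% → £0.4077
Desk lamp £36.45: furniture → 4% → £1.458
Allergy tablets £12.00: OTC medicine → 0% → £0.00
Board game £41.98: toys and games → 3.75% → £1.57425
Plush bear £31.46: toys and games → 3.75% → £1.17975
Area rug (5x8) £285.86: furniture → 4% + 4% surcharge = 8% → £22.8688
Unrounded tax sum = £40.9721 → £40.97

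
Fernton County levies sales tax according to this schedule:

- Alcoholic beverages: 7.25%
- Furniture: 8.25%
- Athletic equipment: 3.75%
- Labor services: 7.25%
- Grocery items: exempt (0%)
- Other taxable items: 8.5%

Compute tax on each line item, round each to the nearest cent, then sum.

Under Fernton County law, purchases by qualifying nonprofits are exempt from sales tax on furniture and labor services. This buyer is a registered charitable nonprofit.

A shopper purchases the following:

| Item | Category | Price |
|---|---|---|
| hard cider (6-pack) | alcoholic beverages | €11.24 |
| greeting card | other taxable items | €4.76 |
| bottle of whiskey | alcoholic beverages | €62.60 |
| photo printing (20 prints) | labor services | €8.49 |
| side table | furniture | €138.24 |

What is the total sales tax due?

Hard cider (6-pack) €11.24: alcoholic beverages → 7.25% → €0.81
Greeting card €4.76: other taxable items → 8.5% → €0.40
Bottle of whiskey €62.60: alcoholic beverages → 7.25% → €4.54
Photo printing (20 prints) €8.49: labor services, buyer-exempt → 0% → €0.00
Side table €138.24: furniture, buyer-exempt → 0% → €0.00
Total tax = €0.81 + €0.40 + €4.54 = €5.75

€5.75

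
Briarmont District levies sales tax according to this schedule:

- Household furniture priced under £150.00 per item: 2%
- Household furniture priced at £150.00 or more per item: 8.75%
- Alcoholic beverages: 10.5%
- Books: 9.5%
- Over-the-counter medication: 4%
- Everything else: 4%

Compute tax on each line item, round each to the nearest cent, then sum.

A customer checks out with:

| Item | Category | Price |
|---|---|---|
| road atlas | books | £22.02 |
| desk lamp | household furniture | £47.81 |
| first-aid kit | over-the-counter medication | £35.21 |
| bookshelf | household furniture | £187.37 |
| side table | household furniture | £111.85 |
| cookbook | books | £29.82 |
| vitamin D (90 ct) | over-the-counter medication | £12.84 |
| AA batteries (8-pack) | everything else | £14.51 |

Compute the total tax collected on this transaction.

£27.01

Road atlas £22.02: books → 9.5% → £2.09
Desk lamp £47.81: household furniture, under £150.00 → 2% → £0.96
First-aid kit £35.21: over-the-counter medication → 4% → £1.41
Bookshelf £187.37: household furniture, £150.00 or more → 8.75% → £16.39
Side table £111.85: household furniture, under £150.00 → 2% → £2.24
Cookbook £29.82: books → 9.5% → £2.83
Vitamin D (90 ct) £12.84: over-the-counter medication → 4% → £0.51
AA batteries (8-pack) £14.51: everything else → 4% → £0.58
Total tax = £2.09 + £0.96 + £1.41 + £16.39 + £2.24 + £2.83 + £0.51 + £0.58 = £27.01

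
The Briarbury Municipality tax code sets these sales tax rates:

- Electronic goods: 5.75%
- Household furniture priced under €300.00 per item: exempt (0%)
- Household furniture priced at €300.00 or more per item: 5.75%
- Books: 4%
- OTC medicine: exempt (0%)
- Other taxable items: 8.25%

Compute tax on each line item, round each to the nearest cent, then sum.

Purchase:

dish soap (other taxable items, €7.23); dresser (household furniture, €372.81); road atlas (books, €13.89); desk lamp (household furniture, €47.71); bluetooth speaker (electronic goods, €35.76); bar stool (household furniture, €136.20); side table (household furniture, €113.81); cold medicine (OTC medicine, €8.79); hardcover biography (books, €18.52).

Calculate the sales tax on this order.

€25.40

Dish soap €7.23: other taxable items → 8.25% → €0.60
Dresser €372.81: household furniture, €300.00 or more → 5.75% → €21.44
Road atlas €13.89: books → 4% → €0.56
Desk lamp €47.71: household furniture, under €300.00 → 0% → €0.00
Bluetooth speaker €35.76: electronic goods → 5.75% → €2.06
Bar stool €136.20: household furniture, under €300.00 → 0% → €0.00
Side table €113.81: household furniture, under €300.00 → 0% → €0.00
Cold medicine €8.79: OTC medicine → 0% → €0.00
Hardcover biography €18.52: books → 4% → €0.74
Total tax = €0.60 + €21.44 + €0.56 + €2.06 + €0.74 = €25.40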